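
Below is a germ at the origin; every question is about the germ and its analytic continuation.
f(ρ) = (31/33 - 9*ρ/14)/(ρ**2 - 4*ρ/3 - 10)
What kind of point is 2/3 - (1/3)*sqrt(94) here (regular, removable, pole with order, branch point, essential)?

The denominator factor ρ**2 - 4*ρ/3 - 10 vanishes at 2/3 - (1/3)*sqrt(94) and appears to the power 1; the numerator there equals 118/231 + (3/14)*sqrt(94), nonzero, and no other factor vanishes.
Hence a pole whose order is the multiplicity, 1.

The point is a pole of order 1.


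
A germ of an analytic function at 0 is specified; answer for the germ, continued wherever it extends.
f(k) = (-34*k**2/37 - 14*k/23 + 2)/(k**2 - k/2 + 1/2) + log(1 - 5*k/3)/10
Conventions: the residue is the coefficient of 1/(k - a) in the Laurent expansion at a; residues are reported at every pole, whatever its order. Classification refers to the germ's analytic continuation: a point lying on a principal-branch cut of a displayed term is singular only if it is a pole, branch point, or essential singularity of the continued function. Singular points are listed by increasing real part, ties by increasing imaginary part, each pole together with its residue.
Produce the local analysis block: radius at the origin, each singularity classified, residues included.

Radius of convergence at 0: 3/5.
At (1/4) - ((1/4)*sqrt(7))*i: a pole of order 1; residue (-909/1702) + ((7463/11914)*sqrt(7))*i.
At (1/4) + ((1/4)*sqrt(7))*i: a pole of order 1; residue (-909/1702) - ((7463/11914)*sqrt(7))*i.
At 3/5: a logarithmic branch point.

Denominator factor (k**2 - k/2 + 1/2): discriminant -7/4, complex-conjugate roots (1/4) + ((1/4)*sqrt(7))*i and (1/4) - ((1/4)*sqrt(7))*i; poles of order 1, moduli (1/2)*sqrt(2) and (1/2)*sqrt(2).
Branch term (1/10)*log(1 - k/(3/5)): its argument vanishes at k = 3/5, a logarithmic branch point, modulus 3/5.
The radius of convergence is the smallest modulus among the singular points: 3/5.
The branch term is analytic at (1/4) - ((1/4)*sqrt(7))*i and contributes nothing to the residue; only the rational part matters.
The factor k**2 - k/2 + 1/2 splits as (k - a)(k - a') with a = (1/4) - ((1/4)*sqrt(7))*i, a' = (1/4) + ((1/4)*sqrt(7))*i. At the order-1 pole a set g(k) = (k - a)*(rational part) = [-34*k**2/37 - 14*k/23 + 2] / (k - a').
Simple pole: residue = g(a) at a = (1/4) - ((1/4)*sqrt(7))*i, which is (-909/1702) + ((7463/11914)*sqrt(7))*i.
The branch term is analytic at (1/4) + ((1/4)*sqrt(7))*i and contributes nothing to the residue; only the rational part matters.
The factor k**2 - k/2 + 1/2 splits as (k - a)(k - a') with a = (1/4) + ((1/4)*sqrt(7))*i, a' = (1/4) - ((1/4)*sqrt(7))*i. At the order-1 pole a set g(k) = (k - a)*(rational part) = [-34*k**2/37 - 14*k/23 + 2] / (k - a').
Simple pole: residue = g(a) at a = (1/4) + ((1/4)*sqrt(7))*i, which is (-909/1702) - ((7463/11914)*sqrt(7))*i.
List the singular points by increasing real part (a conjugate pair: the negative imaginary part first).


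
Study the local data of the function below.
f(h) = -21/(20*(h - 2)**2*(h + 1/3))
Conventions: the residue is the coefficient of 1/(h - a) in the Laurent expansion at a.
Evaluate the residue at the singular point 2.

The residue is 27/140.

At the order-2 pole 2 set g(h) = (h - (2))^2*f(h) = -21/(20*(h + 1/3)).
Order-2 pole: residue = g'(a); g'(2) = 27/140, so the residue is 27/140.


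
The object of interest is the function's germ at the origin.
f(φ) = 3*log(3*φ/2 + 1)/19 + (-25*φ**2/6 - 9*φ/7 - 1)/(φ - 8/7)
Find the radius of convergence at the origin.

Denominator factor (φ - 8/7): pole of order 1 at 8/7, modulus 8/7.
Branch term (3/19)*log(1 - φ/(-2/3)): its argument vanishes at φ = -2/3, a logarithmic branch point, modulus 2/3.
The radius of convergence is the smallest modulus among the singular points: 2/3.

The radius of convergence is 2/3.


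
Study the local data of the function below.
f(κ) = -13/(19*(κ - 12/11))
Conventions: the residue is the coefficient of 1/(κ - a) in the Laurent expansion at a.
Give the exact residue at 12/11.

The residue is -13/19.

At the order-1 pole 12/11 set g(κ) = (κ - (12/11))*f(κ) = -13/19.
Simple pole: residue = g(a) at a = 12/11, which is -13/19.


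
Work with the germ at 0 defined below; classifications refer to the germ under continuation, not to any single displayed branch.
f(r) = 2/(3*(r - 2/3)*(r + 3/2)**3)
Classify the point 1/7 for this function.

Denominator factors: r - 2/3 = -11/21 at r = 1/7; r + 3/2 = 23/14 at r = 1/7 — none vanishes.
So the germ continues analytically to 1/7.

The point is a regular point.


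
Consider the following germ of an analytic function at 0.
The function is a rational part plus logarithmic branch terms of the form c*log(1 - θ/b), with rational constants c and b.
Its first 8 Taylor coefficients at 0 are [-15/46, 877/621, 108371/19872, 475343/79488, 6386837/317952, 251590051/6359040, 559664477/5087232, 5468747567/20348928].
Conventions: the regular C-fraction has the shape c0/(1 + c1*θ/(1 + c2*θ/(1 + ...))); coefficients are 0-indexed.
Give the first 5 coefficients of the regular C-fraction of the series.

Taylor coefficients (read off): a_0 = -15/46, a_1 = 877/621, a_2 = 108371/19872, a_3 = 475343/79488, a_4 = 6386837/317952.
c0 = a_0 = -15/46. Peel one level at a time: if S = 1 + c*θ/S' with S'(0) = 1, then c is the θ-coefficient of S and S' = c*θ/(S - 1).
S_1 = c0/f = 1 + (1754/405)*θ + (93114511/2624400)*θ^2 + ...; c1 = 1754/405.
S_2 = c1*θ/(S_1 - 1) = 1 + (-93114511/11365920)*θ + (8409267153/787588096)*θ^2 + ...; c2 = -93114511/11365920.
S_3 = c2*θ/(S_2 - 1) = 1 + (21153746565/16230842464)*θ + (-16454049022485/5351838067216)*θ^2 + ...; c3 = 21153746565/16230842464.
S_4 = c3*θ/(S_3 - 1) = 1 + (879756195258/372939810383)*θ + ...; c4 = 879756195258/372939810383.

The regular C-fraction coefficients are [-15/46, 1754/405, -93114511/11365920, 21153746565/16230842464, 879756195258/372939810383].


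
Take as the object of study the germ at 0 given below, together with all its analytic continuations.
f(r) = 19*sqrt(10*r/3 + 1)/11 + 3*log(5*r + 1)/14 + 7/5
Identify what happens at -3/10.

The term (19/11)*sqrt(1 - r/(-3/10)) has argument 1 - -3/10/(-3/10) = 0 at -3/10: a square-root (algebraic, two-sheeted) branch point; the remaining terms are analytic or single-valued there.

The point is an algebraic (square-root) branch point.


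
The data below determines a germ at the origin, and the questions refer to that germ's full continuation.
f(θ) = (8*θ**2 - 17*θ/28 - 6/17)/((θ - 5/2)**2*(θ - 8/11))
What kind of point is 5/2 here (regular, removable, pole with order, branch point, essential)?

The point is a pole of order 2.

The denominator factor θ - 5/2 vanishes at 5/2 and appears to the power 2; the numerator there equals 45819/952, nonzero, and no other factor vanishes.
Hence a pole whose order is the multiplicity, 2.


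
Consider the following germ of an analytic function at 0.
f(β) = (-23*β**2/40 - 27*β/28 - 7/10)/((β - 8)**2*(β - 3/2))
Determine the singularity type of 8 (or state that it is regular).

The point is a pole of order 2.

The denominator factor β - 8 vanishes at 8 and appears to the power 2; the numerator there equals -633/14, nonzero, and no other factor vanishes.
Hence a pole whose order is the multiplicity, 2.


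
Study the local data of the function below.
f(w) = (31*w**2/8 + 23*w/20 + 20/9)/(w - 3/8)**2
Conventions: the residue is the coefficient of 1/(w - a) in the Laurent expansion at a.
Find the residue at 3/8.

At the order-2 pole 3/8 set g(w) = (w - (3/8))^2*f(w) = 31*w**2/8 + 23*w/20 + 20/9.
Order-2 pole: residue = g'(a); g'(3/8) = 649/160, so the residue is 649/160.

The residue is 649/160.


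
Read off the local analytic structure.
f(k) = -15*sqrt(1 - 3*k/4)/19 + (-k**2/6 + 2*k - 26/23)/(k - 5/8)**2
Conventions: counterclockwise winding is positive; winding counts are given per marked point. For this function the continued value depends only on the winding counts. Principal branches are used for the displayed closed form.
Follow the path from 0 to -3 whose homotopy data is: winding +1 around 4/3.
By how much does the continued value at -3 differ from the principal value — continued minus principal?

The rational part is single-valued and drops out of the difference; each branch term changes only by its own monodromy.
(-15/19)*sqrt(1 - k/(4/3)): winding +1 is odd, the square root flips sign, contributing -2*(-15/19)*sqrt(1 - (-3)/(4/3)) = -2*(-15/19)*sqrt(13/4) = (15/19)*sqrt(13).
Summing the contributions at k = -3 gives (15/19)*sqrt(13).

Continued minus principal equals (15/19)*sqrt(13).


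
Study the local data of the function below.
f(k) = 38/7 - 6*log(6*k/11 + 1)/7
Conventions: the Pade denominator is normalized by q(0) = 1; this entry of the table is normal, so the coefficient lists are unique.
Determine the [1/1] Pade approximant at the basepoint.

The Pade approximant has numerator coefficients [38/7, 78/77]; denominator coefficients [1, 3/11].

Taylor coefficients needed (expand at 0): a_0 = 38/7, a_1 = -36/77, a_2 = 108/847.
Write the denominator as Q(k) = 1 + q1*k. Requiring Q*f - P = O(k^3) with deg P <= 1 kills the coefficients of k^2..k^2 in Q*f:
  k^2: a_2 + q1*a_1 = 0, i.e. 108/847 + (-36/77)*q1 = 0.
Solving this linear system: q1 = 3/11.
The numerator is Q*f truncated at degree 1: P0 = a_0 = 38/7; P1 = a_1 + q1*a_0 = 78/77.


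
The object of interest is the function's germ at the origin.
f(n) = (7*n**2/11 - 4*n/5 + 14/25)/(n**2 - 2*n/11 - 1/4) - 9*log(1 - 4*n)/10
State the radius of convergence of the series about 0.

Denominator factor (n**2 - 2*n/11 - 1/4): discriminant 125/121, real irrational roots 1/11 + (5/22)*sqrt(5) and 1/11 - (5/22)*sqrt(5); poles of order 1, moduli 1/11 + (5/22)*sqrt(5) and -1/11 + (5/22)*sqrt(5).
Branch term (-9/10)*log(1 - n/(1/4)): its argument vanishes at n = 1/4, a logarithmic branch point, modulus 1/4.
The radius of convergence is the smallest modulus among the singular points: 1/4.

The radius of convergence is 1/4.


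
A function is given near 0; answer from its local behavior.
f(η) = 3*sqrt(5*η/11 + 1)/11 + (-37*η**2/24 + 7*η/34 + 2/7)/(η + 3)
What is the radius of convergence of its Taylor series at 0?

The radius of convergence is 11/5.

Denominator factor (η + 3): pole of order 1 at -3, modulus 3.
Branch term (3/11)*sqrt(1 - η/(-11/5)): its argument vanishes at η = -11/5, a square-root branch point, modulus 11/5.
The radius of convergence is the smallest modulus among the singular points: 11/5.


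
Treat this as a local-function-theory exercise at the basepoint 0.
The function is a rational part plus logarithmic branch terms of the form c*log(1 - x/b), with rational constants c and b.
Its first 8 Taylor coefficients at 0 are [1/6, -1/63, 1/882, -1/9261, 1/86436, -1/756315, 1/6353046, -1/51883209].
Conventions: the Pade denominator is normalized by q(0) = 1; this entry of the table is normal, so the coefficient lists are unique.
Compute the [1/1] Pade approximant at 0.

Taylor coefficients needed (read off): a_0 = 1/6, a_1 = -1/63, a_2 = 1/882.
Write the denominator as Q(x) = 1 + q1*x. Requiring Q*f - P = O(x^3) with deg P <= 1 kills the coefficients of x^2..x^2 in Q*f:
  x^2: a_2 + q1*a_1 = 0, i.e. 1/882 + (-1/63)*q1 = 0.
Solving this linear system: q1 = 1/14.
The numerator is Q*f truncated at degree 1: P0 = a_0 = 1/6; P1 = a_1 + q1*a_0 = -1/252.

The Pade approximant has numerator coefficients [1/6, -1/252]; denominator coefficients [1, 1/14].


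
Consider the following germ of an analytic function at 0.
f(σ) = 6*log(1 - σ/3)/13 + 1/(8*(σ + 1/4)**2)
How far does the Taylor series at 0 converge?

Denominator factor (σ + 1/4)^2: pole of order 2 at -1/4, modulus 1/4.
Branch term (6/13)*log(1 - σ/(3)): its argument vanishes at σ = 3, a logarithmic branch point, modulus 3.
The radius of convergence is the smallest modulus among the singular points: 1/4.

The radius of convergence is 1/4.


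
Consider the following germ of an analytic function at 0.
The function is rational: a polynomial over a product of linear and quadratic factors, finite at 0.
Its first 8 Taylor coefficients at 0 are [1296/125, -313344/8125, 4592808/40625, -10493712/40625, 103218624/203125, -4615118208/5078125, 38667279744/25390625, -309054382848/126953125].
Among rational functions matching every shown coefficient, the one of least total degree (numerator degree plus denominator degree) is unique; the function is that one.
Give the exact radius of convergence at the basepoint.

No rational of total degree below 5 reproduces all 8 coefficients; solving the [2/3] Pade equations on them gives f(η) = (11*η**2 - 28*η/39 + 6)/(η + 5/6)**3, whose expansion matches every shown term.
Denominator factor (η + 5/6)^3: pole of order 3 at -5/6, modulus 5/6.
The radius of convergence is the smallest modulus among the singular points: 5/6.

The radius of convergence is 5/6.


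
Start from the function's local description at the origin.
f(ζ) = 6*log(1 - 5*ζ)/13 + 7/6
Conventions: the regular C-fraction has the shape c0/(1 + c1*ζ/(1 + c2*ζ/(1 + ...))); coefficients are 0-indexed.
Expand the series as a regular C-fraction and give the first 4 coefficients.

Taylor coefficients (expand at 0): a_0 = 7/6, a_1 = -30/13, a_2 = -75/13, a_3 = -250/13.
c0 = a_0 = 7/6. Peel one level at a time: if S = 1 + c*ζ/S' with S'(0) = 1, then c is the ζ-coefficient of S and S' = c*ζ/(S - 1).
S_1 = c0/f = 1 + (180/91)*ζ + (73350/8281)*ζ^2 + ...; c1 = 180/91.
S_2 = c1*ζ/(S_1 - 1) = 1 + (-815/182)*ζ + (-25/12)*ζ^2 + ...; c2 = -815/182.
S_3 = c2*ζ/(S_2 - 1) = 1 + (-455/978)*ζ + ...; c3 = -455/978.

The regular C-fraction coefficients are [7/6, 180/91, -815/182, -455/978].


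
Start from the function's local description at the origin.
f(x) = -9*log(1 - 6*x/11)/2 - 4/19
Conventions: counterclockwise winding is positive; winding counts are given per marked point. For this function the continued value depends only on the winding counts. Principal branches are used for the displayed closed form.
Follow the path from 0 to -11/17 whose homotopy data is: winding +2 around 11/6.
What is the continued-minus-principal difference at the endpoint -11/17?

The rational part is single-valued and drops out of the difference; each branch term changes only by its own monodromy.
(-9/2)*log(1 - x/(11/6)): each positive loop around 11/6 adds 2*pi*i to the log, so winding +2 contributes (-9/2)*(2)*2*pi*i = -(18)*pi*i.
Summing the contributions at x = -11/17 gives -(18)*pi*i.

Continued minus principal equals -(18)*pi*i.


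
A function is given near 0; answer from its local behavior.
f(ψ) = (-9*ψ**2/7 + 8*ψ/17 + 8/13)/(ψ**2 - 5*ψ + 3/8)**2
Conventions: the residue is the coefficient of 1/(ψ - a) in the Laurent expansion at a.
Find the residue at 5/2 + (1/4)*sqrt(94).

The residue is -(16209/6834646)*sqrt(94).

The factor ψ**2 - 5*ψ + 3/8 splits as (ψ - a)(ψ - a') with a = 5/2 + (1/4)*sqrt(94), a' = 5/2 - (1/4)*sqrt(94). At the order-2 pole a set g(ψ) = (ψ - a)^2*f(ψ) = [-9*ψ**2/7 + 8*ψ/17 + 8/13] / (ψ - a')^2.
Order-2 pole: residue = g'(a); g'(5/2 + (1/4)*sqrt(94)) = -(16209/6834646)*sqrt(94), so the residue is -(16209/6834646)*sqrt(94).


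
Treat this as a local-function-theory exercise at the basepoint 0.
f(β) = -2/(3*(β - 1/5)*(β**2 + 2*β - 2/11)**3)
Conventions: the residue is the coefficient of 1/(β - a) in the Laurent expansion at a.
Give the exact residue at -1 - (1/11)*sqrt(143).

The residue is 20796875/1073733 - (5109862065/3145321868)*sqrt(143).


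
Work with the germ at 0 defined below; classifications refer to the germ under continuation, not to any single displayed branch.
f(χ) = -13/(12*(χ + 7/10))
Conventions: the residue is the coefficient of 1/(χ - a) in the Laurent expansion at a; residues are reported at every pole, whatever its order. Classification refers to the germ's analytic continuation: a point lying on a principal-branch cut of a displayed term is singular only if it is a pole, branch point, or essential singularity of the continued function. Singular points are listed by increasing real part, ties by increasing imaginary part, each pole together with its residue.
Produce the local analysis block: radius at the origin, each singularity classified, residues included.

Radius of convergence at 0: 7/10.
At -7/10: a pole of order 1; residue -13/12.

Denominator factor (χ + 7/10): pole of order 1 at -7/10, modulus 7/10.
The radius of convergence is the smallest modulus among the singular points: 7/10.
At the order-1 pole -7/10 set g(χ) = (χ - (-7/10))*f(χ) = -13/12.
Simple pole: residue = g(a) at a = -7/10, which is -13/12.


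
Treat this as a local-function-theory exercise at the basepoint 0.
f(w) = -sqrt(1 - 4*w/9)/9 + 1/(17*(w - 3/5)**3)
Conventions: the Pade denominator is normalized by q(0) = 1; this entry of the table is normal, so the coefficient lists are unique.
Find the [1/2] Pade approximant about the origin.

The Pade approximant has numerator coefficients [-176/459, 9574410215/1131179337]; denominator coefficients [1, -62992936/2464443, 571457594/7393329].

Taylor coefficients needed (expand at 0): a_0 = -176/459, a_1 = -1841/1377, a_2 = -56216/12393, a_3 = -1406182/111537.
Write the denominator as Q(w) = 1 + q1*w + q2*w^2. Requiring Q*f - P = O(w^4) with deg P <= 1 kills the coefficients of w^2..w^3 in Q*f:
  w^2: a_2 + q1*a_1 + q2*a_0 = 0, i.e. -56216/12393 + (-1841/1377)*q1 + (-176/459)*q2 = 0.
  w^3: a_3 + q1*a_2 + q2*a_1 = 0, i.e. -1406182/111537 + (-56216/12393)*q1 + (-1841/1377)*q2 = 0.
Solving this linear system: q1 = -62992936/2464443, q2 = 571457594/7393329.
The numerator is Q*f truncated at degree 1: P0 = a_0 = -176/459; P1 = a_1 + q1*a_0 = 9574410215/1131179337.


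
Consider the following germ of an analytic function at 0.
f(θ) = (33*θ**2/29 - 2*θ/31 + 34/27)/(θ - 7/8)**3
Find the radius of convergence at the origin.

Denominator factor (θ - 7/8)^3: pole of order 3 at 7/8, modulus 7/8.
The radius of convergence is the smallest modulus among the singular points: 7/8.

The radius of convergence is 7/8.


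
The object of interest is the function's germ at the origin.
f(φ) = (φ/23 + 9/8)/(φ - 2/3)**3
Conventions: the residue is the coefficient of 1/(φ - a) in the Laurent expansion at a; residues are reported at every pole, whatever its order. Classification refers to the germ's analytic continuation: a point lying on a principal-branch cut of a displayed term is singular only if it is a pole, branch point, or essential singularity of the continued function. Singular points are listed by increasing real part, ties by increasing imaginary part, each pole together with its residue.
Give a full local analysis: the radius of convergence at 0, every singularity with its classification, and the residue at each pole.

Radius of convergence at 0: 2/3.
At 2/3: a pole of order 3; residue 0.

Denominator factor (φ - 2/3)^3: pole of order 3 at 2/3, modulus 2/3.
The radius of convergence is the smallest modulus among the singular points: 2/3.
At the order-3 pole 2/3 set g(φ) = (φ - (2/3))^3*f(φ) = φ/23 + 9/8.
Order-3 pole: residue = g''(a)/2; g''(2/3) = 0, so the residue is 0.


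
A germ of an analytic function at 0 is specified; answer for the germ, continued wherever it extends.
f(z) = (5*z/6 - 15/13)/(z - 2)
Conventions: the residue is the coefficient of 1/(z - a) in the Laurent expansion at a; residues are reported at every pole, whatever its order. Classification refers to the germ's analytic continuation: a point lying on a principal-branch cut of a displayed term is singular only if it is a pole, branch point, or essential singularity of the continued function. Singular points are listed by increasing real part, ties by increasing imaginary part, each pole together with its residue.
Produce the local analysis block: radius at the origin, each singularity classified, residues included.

Radius of convergence at 0: 2.
At 2: a pole of order 1; residue 20/39.

Denominator factor (z - 2): pole of order 1 at 2, modulus 2.
The radius of convergence is the smallest modulus among the singular points: 2.
At the order-1 pole 2 set g(z) = (z - (2))*f(z) = 5*z/6 - 15/13.
Simple pole: residue = g(a) at a = 2, which is 20/39.


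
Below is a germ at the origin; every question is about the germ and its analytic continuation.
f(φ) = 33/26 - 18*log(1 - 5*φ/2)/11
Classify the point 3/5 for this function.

There is no denominator, hence no pole anywhere.
Branch term log(1 - φ/(2/5)): argument at 3/5 is -1/2, nonzero, so 3/5 is not its branch point (a point on a principal cut is still regular for the continued germ).
So the germ continues analytically to 3/5.

The point is a regular point.


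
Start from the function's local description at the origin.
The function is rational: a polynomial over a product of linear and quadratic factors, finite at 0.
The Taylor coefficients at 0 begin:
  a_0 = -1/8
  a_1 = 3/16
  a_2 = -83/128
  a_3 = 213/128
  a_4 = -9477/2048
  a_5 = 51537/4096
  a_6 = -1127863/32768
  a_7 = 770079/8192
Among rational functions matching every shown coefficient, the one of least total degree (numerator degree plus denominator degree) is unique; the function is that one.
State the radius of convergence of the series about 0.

The radius of convergence is -1/2 + (1/2)*sqrt(3).

No rational of total degree below 4 reproduces all 8 coefficients; solving the [0/4] Pade equations on them gives f(x) = 1/((x - 4)**2*(x**2 - x - 1/2)), whose expansion matches every shown term.
Denominator factor (x**2 - x - 1/2): discriminant 3, real irrational roots 1/2 + (1/2)*sqrt(3) and 1/2 - (1/2)*sqrt(3); poles of order 1, moduli 1/2 + (1/2)*sqrt(3) and -1/2 + (1/2)*sqrt(3).
Denominator factor (x - 4)^2: pole of order 2 at 4, modulus 4.
The radius of convergence is the smallest modulus among the singular points: -1/2 + (1/2)*sqrt(3).


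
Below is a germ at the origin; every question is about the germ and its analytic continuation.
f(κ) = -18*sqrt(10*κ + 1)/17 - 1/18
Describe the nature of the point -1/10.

The point is an algebraic (square-root) branch point.

The term (-18/17)*sqrt(1 - κ/(-1/10)) has argument 1 - -1/10/(-1/10) = 0 at -1/10: a square-root (algebraic, two-sheeted) branch point; the remaining terms are analytic or single-valued there.


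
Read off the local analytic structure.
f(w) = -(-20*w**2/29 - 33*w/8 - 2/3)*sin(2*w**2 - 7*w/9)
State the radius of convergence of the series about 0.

The factor -sin(2*w**2 - 7*w/9) is entire and contributes no finite singular point.
The polynomial part has no poles.
No finite singular points: the Taylor series at 0 converges everywhere.

The radius of convergence is infinite.


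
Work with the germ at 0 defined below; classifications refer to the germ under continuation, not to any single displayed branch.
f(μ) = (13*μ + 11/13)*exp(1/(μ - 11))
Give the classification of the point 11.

The point is an essential singularity.

The exponent 1/(μ - (11)) has a pole at 11, so exp(1/(μ - (11))) takes every nonzero value near it: an essential singularity (not a pole of any order).


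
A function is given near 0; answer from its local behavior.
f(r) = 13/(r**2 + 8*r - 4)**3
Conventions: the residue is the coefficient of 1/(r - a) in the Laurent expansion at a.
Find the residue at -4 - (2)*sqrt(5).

The factor r**2 + 8*r - 4 splits as (r - a)(r - a') with a = -4 - (2)*sqrt(5), a' = -4 + (2)*sqrt(5). At the order-3 pole a set g(r) = (r - a)^3*f(r) = [13] / (r - a')^3.
Order-3 pole: residue = g''(a)/2; g''(-4 - (2)*sqrt(5)) = -(39/32000)*sqrt(5), so the residue is -(39/64000)*sqrt(5).

The residue is -(39/64000)*sqrt(5).


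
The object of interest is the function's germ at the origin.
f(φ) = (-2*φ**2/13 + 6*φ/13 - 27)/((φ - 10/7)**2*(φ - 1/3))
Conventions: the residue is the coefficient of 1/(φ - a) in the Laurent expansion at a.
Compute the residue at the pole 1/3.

At the order-1 pole 1/3 set g(φ) = (φ - (1/3))*f(φ) = (-2*φ**2/13 + 6*φ/13 - 27)/(φ - 10/7)**2.
Simple pole: residue = g(a) at a = 1/3, which is -154007/6877.

The residue is -154007/6877.


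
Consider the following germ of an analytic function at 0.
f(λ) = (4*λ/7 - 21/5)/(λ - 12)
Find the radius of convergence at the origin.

The radius of convergence is 12.

Denominator factor (λ - 12): pole of order 1 at 12, modulus 12.
The radius of convergence is the smallest modulus among the singular points: 12.


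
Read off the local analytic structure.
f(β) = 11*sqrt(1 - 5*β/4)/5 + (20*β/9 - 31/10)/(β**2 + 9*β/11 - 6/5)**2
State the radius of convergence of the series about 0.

The radius of convergence is -9/22 + (1/110)*sqrt(16545).

Denominator factor (β**2 + 9*β/11 - 6/5)^2: discriminant 3309/605, real irrational roots -9/22 + (1/110)*sqrt(16545) and -9/22 - (1/110)*sqrt(16545); poles of order 2, moduli -9/22 + (1/110)*sqrt(16545) and 9/22 + (1/110)*sqrt(16545).
Branch term (11/5)*sqrt(1 - β/(4/5)): its argument vanishes at β = 4/5, a square-root branch point, modulus 4/5.
The radius of convergence is the smallest modulus among the singular points: -9/22 + (1/110)*sqrt(16545).


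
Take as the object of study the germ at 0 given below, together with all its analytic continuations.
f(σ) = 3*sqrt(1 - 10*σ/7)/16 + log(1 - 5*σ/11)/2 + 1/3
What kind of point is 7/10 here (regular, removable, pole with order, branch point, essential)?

The term (3/16)*sqrt(1 - σ/(7/10)) has argument 1 - 7/10/(7/10) = 0 at 7/10: a square-root (algebraic, two-sheeted) branch point; the remaining terms are analytic or single-valued there.

The point is an algebraic (square-root) branch point.


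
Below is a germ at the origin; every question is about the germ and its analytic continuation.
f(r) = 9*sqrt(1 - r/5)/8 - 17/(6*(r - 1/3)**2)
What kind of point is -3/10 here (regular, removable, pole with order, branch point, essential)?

Denominator factors: r - 1/3 = -19/30 at r = -3/10 — none vanishes.
Branch term sqrt(1 - r/(5)): argument at -3/10 is 53/50, nonzero, so -3/10 is not its branch point (a point on a principal cut is still regular for the continued germ).
So the germ continues analytically to -3/10.

The point is a regular point.


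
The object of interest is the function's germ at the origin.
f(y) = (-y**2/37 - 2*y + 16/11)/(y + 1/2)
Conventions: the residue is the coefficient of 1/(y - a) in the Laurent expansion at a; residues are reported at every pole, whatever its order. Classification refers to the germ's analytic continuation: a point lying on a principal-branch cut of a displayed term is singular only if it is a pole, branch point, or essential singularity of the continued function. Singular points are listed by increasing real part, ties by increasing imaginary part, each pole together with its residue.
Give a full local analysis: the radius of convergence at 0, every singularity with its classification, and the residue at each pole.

Denominator factor (y + 1/2): pole of order 1 at -1/2, modulus 1/2.
The radius of convergence is the smallest modulus among the singular points: 1/2.
At the order-1 pole -1/2 set g(y) = (y - (-1/2))*f(y) = -y**2/37 - 2*y + 16/11.
Simple pole: residue = g(a) at a = -1/2, which is 3985/1628.

Radius of convergence at 0: 1/2.
At -1/2: a pole of order 1; residue 3985/1628.


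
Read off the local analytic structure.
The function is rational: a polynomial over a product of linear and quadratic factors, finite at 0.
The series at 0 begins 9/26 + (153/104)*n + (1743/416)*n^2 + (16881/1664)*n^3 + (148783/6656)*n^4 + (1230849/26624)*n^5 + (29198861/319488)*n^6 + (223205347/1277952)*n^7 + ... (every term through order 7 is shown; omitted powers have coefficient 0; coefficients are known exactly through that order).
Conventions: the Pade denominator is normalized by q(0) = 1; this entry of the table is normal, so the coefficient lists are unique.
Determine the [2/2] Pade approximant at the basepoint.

The Pade approximant has numerator coefficients [9/26, 67473/328796, 4617/164398]; denominator coefficients [1, -92497/25292, 267077/75876].

Taylor coefficients needed (read off): a_0 = 9/26, a_1 = 153/104, a_2 = 1743/416, a_3 = 16881/1664, a_4 = 148783/6656.
Write the denominator as Q(n) = 1 + q1*n + q2*n^2. Requiring Q*f - P = O(n^5) with deg P <= 2 kills the coefficients of n^3..n^4 in Q*f:
  n^3: a_3 + q1*a_2 + q2*a_1 = 0, i.e. 16881/1664 + (1743/416)*q1 + (153/104)*q2 = 0.
  n^4: a_4 + q1*a_3 + q2*a_2 = 0, i.e. 148783/6656 + (16881/1664)*q1 + (1743/416)*q2 = 0.
Solving this linear system: q1 = -92497/25292, q2 = 267077/75876.
The numerator is Q*f truncated at degree 2: P0 = a_0 = 9/26; P1 = a_1 + q1*a_0 = 67473/328796; P2 = a_2 + q1*a_1 + q2*a_0 = 4617/164398.


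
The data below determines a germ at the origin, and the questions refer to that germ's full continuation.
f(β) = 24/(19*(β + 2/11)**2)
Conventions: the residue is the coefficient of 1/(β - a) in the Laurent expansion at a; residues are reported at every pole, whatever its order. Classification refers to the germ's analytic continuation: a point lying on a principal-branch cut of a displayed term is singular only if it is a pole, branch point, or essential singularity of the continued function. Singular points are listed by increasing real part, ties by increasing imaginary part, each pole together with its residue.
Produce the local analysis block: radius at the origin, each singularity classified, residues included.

Denominator factor (β + 2/11)^2: pole of order 2 at -2/11, modulus 2/11.
The radius of convergence is the smallest modulus among the singular points: 2/11.
At the order-2 pole -2/11 set g(β) = (β - (-2/11))^2*f(β) = 24/19.
Order-2 pole: residue = g'(a); g'(-2/11) = 0, so the residue is 0.

Radius of convergence at 0: 2/11.
At -2/11: a pole of order 2; residue 0.


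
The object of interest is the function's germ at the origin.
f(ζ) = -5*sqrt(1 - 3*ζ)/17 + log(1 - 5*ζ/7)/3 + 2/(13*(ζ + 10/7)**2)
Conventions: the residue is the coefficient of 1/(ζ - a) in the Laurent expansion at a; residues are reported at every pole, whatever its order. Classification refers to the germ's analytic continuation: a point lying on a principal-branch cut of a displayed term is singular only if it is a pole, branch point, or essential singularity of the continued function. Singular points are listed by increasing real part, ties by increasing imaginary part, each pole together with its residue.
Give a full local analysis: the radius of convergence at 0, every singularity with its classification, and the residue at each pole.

Radius of convergence at 0: 1/3.
At -10/7: a pole of order 2; residue 0.
At 1/3: an algebraic (square-root) branch point.
At 7/5: a logarithmic branch point.

Denominator factor (ζ + 10/7)^2: pole of order 2 at -10/7, modulus 10/7.
Branch term (-5/17)*sqrt(1 - ζ/(1/3)): its argument vanishes at ζ = 1/3, a square-root branch point, modulus 1/3.
Branch term (1/3)*log(1 - ζ/(7/5)): its argument vanishes at ζ = 7/5, a logarithmic branch point, modulus 7/5.
The radius of convergence is the smallest modulus among the singular points: 1/3.
The branch terms are analytic at -10/7 and contribute nothing to the residue; only the rational part matters.
At the order-2 pole -10/7 set g(ζ) = (ζ - (-10/7))^2*(rational part) = 2/13.
Order-2 pole: residue = g'(a); g'(-10/7) = 0, so the residue is 0.
List the singular points by increasing real part (a conjugate pair: the negative imaginary part first).


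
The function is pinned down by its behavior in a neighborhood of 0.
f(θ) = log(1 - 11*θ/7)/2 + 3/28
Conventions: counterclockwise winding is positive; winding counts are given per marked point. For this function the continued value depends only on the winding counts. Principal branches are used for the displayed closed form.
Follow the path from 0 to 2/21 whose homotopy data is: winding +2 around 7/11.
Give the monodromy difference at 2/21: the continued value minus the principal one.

Continued minus principal equals (2)*pi*i.

The rational part is single-valued and drops out of the difference; each branch term changes only by its own monodromy.
(1/2)*log(1 - θ/(7/11)): each positive loop around 7/11 adds 2*pi*i to the log, so winding +2 contributes (1/2)*(2)*2*pi*i = (2)*pi*i.
Summing the contributions at θ = 2/21 gives (2)*pi*i.


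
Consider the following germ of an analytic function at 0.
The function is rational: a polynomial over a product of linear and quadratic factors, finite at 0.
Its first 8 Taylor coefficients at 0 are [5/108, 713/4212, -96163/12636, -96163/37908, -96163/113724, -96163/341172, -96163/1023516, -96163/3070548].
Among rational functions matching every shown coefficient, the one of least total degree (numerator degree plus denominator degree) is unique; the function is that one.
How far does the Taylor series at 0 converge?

The radius of convergence is 3.

No rational of total degree below 3 reproduces all 8 coefficients; solving the [2/1] Pade equations on them gives f(k) = (23*k**2 - 6*k/13 - 5/36)/(k - 3), whose expansion matches every shown term.
Denominator factor (k - 3): pole of order 1 at 3, modulus 3.
The radius of convergence is the smallest modulus among the singular points: 3.


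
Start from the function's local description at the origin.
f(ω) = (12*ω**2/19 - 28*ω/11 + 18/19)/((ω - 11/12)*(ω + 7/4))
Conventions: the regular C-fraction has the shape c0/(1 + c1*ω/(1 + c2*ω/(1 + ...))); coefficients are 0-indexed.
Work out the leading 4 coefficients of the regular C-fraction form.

Taylor coefficients (expand at 0): a_0 = -864/1463, a_1 = 144192/112651, a_2 = -840768/8674127, a_3 = 499302912/667907779.
c0 = a_0 = -864/1463. Peel one level at a time: if S = 1 + c*ω/S' with S'(0) = 1, then c is the ω-coefficient of S and S' = c*ω/(S - 1).
S_1 = c0/f = 1 + (1502/693)*ω + (311026/68607)*ω^2 + ...; c1 = 1502/693.
S_2 = c1*ω/(S_1 - 1) = 1 + (-155513/74349)*ω + (-3587805/6204011)*ω^2 + ...; c2 = -155513/74349.
S_3 = c2*ω/(S_2 - 1) = 1 + (-32290245/116790263)*ω + ...; c3 = -32290245/116790263.

The regular C-fraction coefficients are [-864/1463, 1502/693, -155513/74349, -32290245/116790263].


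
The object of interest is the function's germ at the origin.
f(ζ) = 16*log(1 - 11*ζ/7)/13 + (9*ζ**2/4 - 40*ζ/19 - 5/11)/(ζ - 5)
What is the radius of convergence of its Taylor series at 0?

The radius of convergence is 7/11.

Denominator factor (ζ - 5): pole of order 1 at 5, modulus 5.
Branch term (16/13)*log(1 - ζ/(7/11)): its argument vanishes at ζ = 7/11, a logarithmic branch point, modulus 7/11.
The radius of convergence is the smallest modulus among the singular points: 7/11.


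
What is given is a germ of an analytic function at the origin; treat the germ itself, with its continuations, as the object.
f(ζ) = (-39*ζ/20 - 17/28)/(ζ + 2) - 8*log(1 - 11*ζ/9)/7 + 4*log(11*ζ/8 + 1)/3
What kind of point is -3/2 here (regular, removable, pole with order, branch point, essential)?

Denominator factors: ζ + 2 = 1/2 at ζ = -3/2 — none vanishes.
Branch term log(1 - ζ/(-8/11)): argument at -3/2 is -17/16, nonzero, so -3/2 is not its branch point (a point on a principal cut is still regular for the continued germ).
Branch term log(1 - ζ/(9/11)): argument at -3/2 is 17/6, nonzero, so -3/2 is not its branch point (a point on a principal cut is still regular for the continued germ).
So the germ continues analytically to -3/2.

The point is a regular point.


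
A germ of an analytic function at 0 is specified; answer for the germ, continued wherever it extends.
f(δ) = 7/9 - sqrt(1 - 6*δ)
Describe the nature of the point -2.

There is no denominator, hence no pole anywhere.
Branch term sqrt(1 - δ/(1/6)): argument at -2 is 13, nonzero, so -2 is not its branch point (a point on a principal cut is still regular for the continued germ).
So the germ continues analytically to -2.

The point is a regular point.


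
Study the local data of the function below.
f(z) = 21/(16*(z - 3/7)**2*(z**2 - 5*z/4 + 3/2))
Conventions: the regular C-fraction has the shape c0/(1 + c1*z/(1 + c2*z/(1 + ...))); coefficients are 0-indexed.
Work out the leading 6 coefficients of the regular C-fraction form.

The regular C-fraction coefficients are [343/72, -11/2, 20/11, -6257/5940, 712019/3378780, 2273180/8265497].

Taylor coefficients (expand at 0): a_0 = 343/72, a_1 = 3773/144, a_2 = 3087/32, a_3 = 4743347/15552, a_4 = 344029/384, a_5 = 52259137/20736.
c0 = a_0 = 343/72. Peel one level at a time: if S = 1 + c*z/S' with S'(0) = 1, then c is the z-coefficient of S and S' = c*z/(S - 1).
S_1 = c0/f = 1 + (-11/2)*z + (10)*z^2 + ...; c1 = -11/2.
S_2 = c1*z/(S_1 - 1) = 1 + (20/11)*z + (6257/3267)*z^2 + ...; c2 = 20/11.
S_3 = c2*z/(S_2 - 1) = 1 + (-6257/5940)*z + (64729/291600)*z^2 + ...; c3 = -6257/5940.
S_4 = c3*z/(S_3 - 1) = 1 + (712019/3378780)*z + (-61262201/1057051323)*z^2 + ...; c4 = 712019/3378780.
S_5 = c4*z/(S_4 - 1) = 1 + (2273180/8265497)*z + ...; c5 = 2273180/8265497.


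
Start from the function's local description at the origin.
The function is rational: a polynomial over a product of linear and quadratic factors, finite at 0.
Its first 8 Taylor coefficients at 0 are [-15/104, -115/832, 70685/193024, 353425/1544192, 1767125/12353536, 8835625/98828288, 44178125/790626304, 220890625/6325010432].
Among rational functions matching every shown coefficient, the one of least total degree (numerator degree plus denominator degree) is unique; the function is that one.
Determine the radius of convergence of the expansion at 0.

The radius of convergence is 8/5.

No rational of total degree below 3 reproduces all 8 coefficients; solving the [2/1] Pade equations on them gives f(w) = (-21*w**2/29 + w/13 + 3/13)/(w - 8/5), whose expansion matches every shown term.
Denominator factor (w - 8/5): pole of order 1 at 8/5, modulus 8/5.
The radius of convergence is the smallest modulus among the singular points: 8/5.


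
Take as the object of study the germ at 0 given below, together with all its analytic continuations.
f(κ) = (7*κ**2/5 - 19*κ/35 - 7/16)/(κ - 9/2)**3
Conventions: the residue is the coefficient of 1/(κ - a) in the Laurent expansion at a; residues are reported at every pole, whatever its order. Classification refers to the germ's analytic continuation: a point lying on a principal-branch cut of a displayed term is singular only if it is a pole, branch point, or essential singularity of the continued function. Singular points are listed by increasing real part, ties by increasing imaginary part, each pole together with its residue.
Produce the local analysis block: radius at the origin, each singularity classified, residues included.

Denominator factor (κ - 9/2)^3: pole of order 3 at 9/2, modulus 9/2.
The radius of convergence is the smallest modulus among the singular points: 9/2.
At the order-3 pole 9/2 set g(κ) = (κ - (9/2))^3*f(κ) = 7*κ**2/5 - 19*κ/35 - 7/16.
Order-3 pole: residue = g''(a)/2; g''(9/2) = 14/5, so the residue is 7/5.

Radius of convergence at 0: 9/2.
At 9/2: a pole of order 3; residue 7/5.


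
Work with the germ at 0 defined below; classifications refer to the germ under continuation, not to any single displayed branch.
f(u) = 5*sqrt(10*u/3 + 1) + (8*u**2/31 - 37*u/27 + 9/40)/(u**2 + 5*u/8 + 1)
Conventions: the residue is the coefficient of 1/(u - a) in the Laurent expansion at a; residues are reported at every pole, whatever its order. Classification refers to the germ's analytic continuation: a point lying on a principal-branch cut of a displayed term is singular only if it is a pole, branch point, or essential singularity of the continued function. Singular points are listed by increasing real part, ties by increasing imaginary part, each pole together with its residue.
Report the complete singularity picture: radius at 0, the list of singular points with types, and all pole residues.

Radius of convergence at 0: 3/10.
At (-5/16) - ((1/16)*sqrt(231))*i: a pole of order 1; residue (-641/837) + ((14918/966735)*sqrt(231))*i.
At (-5/16) + ((1/16)*sqrt(231))*i: a pole of order 1; residue (-641/837) - ((14918/966735)*sqrt(231))*i.
At -3/10: an algebraic (square-root) branch point.

Denominator factor (u**2 + 5*u/8 + 1): discriminant -231/64, complex-conjugate roots (-5/16) + ((1/16)*sqrt(231))*i and (-5/16) - ((1/16)*sqrt(231))*i; poles of order 1, moduli 1 and 1.
Branch term (5)*sqrt(1 - u/(-3/10)): its argument vanishes at u = -3/10, a square-root branch point, modulus 3/10.
The radius of convergence is the smallest modulus among the singular points: 3/10.
The branch term is analytic at (-5/16) - ((1/16)*sqrt(231))*i and contributes nothing to the residue; only the rational part matters.
The factor u**2 + 5*u/8 + 1 splits as (u - a)(u - a') with a = (-5/16) - ((1/16)*sqrt(231))*i, a' = (-5/16) + ((1/16)*sqrt(231))*i. At the order-1 pole a set g(u) = (u - a)*(rational part) = [8*u**2/31 - 37*u/27 + 9/40] / (u - a').
Simple pole: residue = g(a) at a = (-5/16) - ((1/16)*sqrt(231))*i, which is (-641/837) + ((14918/966735)*sqrt(231))*i.
The branch term is analytic at (-5/16) + ((1/16)*sqrt(231))*i and contributes nothing to the residue; only the rational part matters.
The factor u**2 + 5*u/8 + 1 splits as (u - a)(u - a') with a = (-5/16) + ((1/16)*sqrt(231))*i, a' = (-5/16) - ((1/16)*sqrt(231))*i. At the order-1 pole a set g(u) = (u - a)*(rational part) = [8*u**2/31 - 37*u/27 + 9/40] / (u - a').
Simple pole: residue = g(a) at a = (-5/16) + ((1/16)*sqrt(231))*i, which is (-641/837) - ((14918/966735)*sqrt(231))*i.
List the singular points by increasing real part (a conjugate pair: the negative imaginary part first).
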